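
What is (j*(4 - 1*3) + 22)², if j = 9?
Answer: 961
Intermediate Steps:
(j*(4 - 1*3) + 22)² = (9*(4 - 1*3) + 22)² = (9*(4 - 3) + 22)² = (9*1 + 22)² = (9 + 22)² = 31² = 961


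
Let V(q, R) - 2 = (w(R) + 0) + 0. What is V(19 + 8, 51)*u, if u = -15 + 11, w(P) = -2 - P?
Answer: 204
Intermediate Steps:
V(q, R) = -R (V(q, R) = 2 + (((-2 - R) + 0) + 0) = 2 + ((-2 - R) + 0) = 2 + (-2 - R) = -R)
u = -4
V(19 + 8, 51)*u = -1*51*(-4) = -51*(-4) = 204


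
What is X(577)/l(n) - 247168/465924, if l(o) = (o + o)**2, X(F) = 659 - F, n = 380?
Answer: -17840753879/33639712800 ≈ -0.53035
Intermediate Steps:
l(o) = 4*o**2 (l(o) = (2*o)**2 = 4*o**2)
X(577)/l(n) - 247168/465924 = (659 - 1*577)/((4*380**2)) - 247168/465924 = (659 - 577)/((4*144400)) - 247168*1/465924 = 82/577600 - 61792/116481 = 82*(1/577600) - 61792/116481 = 41/288800 - 61792/116481 = -17840753879/33639712800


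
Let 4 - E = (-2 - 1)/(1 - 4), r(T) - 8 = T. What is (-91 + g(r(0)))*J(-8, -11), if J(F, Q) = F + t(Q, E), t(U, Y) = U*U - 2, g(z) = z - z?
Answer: -10101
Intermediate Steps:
r(T) = 8 + T
E = 3 (E = 4 - (-2 - 1)/(1 - 4) = 4 - (-3)/(-3) = 4 - (-3)*(-1)/3 = 4 - 1*1 = 4 - 1 = 3)
g(z) = 0
t(U, Y) = -2 + U² (t(U, Y) = U² - 2 = -2 + U²)
J(F, Q) = -2 + F + Q² (J(F, Q) = F + (-2 + Q²) = -2 + F + Q²)
(-91 + g(r(0)))*J(-8, -11) = (-91 + 0)*(-2 - 8 + (-11)²) = -91*(-2 - 8 + 121) = -91*111 = -10101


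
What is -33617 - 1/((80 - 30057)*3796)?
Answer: -3825368926963/113792692 ≈ -33617.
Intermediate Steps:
-33617 - 1/((80 - 30057)*3796) = -33617 - 1/((-29977)*3796) = -33617 - (-1)/(29977*3796) = -33617 - 1*(-1/113792692) = -33617 + 1/113792692 = -3825368926963/113792692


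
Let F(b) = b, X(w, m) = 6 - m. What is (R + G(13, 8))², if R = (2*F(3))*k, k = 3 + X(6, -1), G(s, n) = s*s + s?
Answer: 58564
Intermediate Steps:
G(s, n) = s + s² (G(s, n) = s² + s = s + s²)
k = 10 (k = 3 + (6 - 1*(-1)) = 3 + (6 + 1) = 3 + 7 = 10)
R = 60 (R = (2*3)*10 = 6*10 = 60)
(R + G(13, 8))² = (60 + 13*(1 + 13))² = (60 + 13*14)² = (60 + 182)² = 242² = 58564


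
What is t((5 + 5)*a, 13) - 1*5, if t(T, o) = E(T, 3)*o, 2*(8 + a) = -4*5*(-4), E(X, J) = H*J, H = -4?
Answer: -161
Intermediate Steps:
E(X, J) = -4*J
a = 32 (a = -8 + (-4*5*(-4))/2 = -8 + (-20*(-4))/2 = -8 + (½)*80 = -8 + 40 = 32)
t(T, o) = -12*o (t(T, o) = (-4*3)*o = -12*o)
t((5 + 5)*a, 13) - 1*5 = -12*13 - 1*5 = -156 - 5 = -161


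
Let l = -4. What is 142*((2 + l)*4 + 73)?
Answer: 9230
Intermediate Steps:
142*((2 + l)*4 + 73) = 142*((2 - 4)*4 + 73) = 142*(-2*4 + 73) = 142*(-8 + 73) = 142*65 = 9230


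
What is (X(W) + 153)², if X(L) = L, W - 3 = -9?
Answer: 21609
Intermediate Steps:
W = -6 (W = 3 - 9 = -6)
(X(W) + 153)² = (-6 + 153)² = 147² = 21609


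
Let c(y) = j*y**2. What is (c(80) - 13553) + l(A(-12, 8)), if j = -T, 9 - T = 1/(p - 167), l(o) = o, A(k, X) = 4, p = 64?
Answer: -7334747/103 ≈ -71211.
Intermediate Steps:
T = 928/103 (T = 9 - 1/(64 - 167) = 9 - 1/(-103) = 9 - 1*(-1/103) = 9 + 1/103 = 928/103 ≈ 9.0097)
j = -928/103 (j = -1*928/103 = -928/103 ≈ -9.0097)
c(y) = -928*y**2/103
(c(80) - 13553) + l(A(-12, 8)) = (-928/103*80**2 - 13553) + 4 = (-928/103*6400 - 13553) + 4 = (-5939200/103 - 13553) + 4 = -7335159/103 + 4 = -7334747/103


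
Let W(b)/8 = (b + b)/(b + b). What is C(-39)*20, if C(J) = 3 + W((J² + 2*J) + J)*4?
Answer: 700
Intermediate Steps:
W(b) = 8 (W(b) = 8*((b + b)/(b + b)) = 8*((2*b)/((2*b))) = 8*((2*b)*(1/(2*b))) = 8*1 = 8)
C(J) = 35 (C(J) = 3 + 8*4 = 3 + 32 = 35)
C(-39)*20 = 35*20 = 700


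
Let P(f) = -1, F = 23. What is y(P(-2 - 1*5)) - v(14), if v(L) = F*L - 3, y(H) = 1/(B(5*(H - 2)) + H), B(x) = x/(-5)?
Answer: -637/2 ≈ -318.50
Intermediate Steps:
B(x) = -x/5 (B(x) = x*(-⅕) = -x/5)
y(H) = ½ (y(H) = 1/(-(H - 2) + H) = 1/(-(-2 + H) + H) = 1/(-(-10 + 5*H)/5 + H) = 1/((2 - H) + H) = 1/2 = ½)
v(L) = -3 + 23*L (v(L) = 23*L - 3 = -3 + 23*L)
y(P(-2 - 1*5)) - v(14) = ½ - (-3 + 23*14) = ½ - (-3 + 322) = ½ - 1*319 = ½ - 319 = -637/2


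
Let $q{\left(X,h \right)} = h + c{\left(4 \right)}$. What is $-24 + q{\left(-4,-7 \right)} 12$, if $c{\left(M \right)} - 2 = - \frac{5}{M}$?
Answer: $-99$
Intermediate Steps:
$c{\left(M \right)} = 2 - \frac{5}{M}$
$q{\left(X,h \right)} = \frac{3}{4} + h$ ($q{\left(X,h \right)} = h + \left(2 - \frac{5}{4}\right) = h + \frac{3}{4} = \frac{3}{4} + h$)
$-24 + q{\left(-4,-7 \right)} 12 = -24 + \left(\frac{3}{4} - 7\right) 12 = -24 - 75 = -99$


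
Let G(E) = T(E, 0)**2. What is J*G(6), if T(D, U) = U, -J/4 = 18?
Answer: 0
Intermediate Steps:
J = -72 (J = -4*18 = -72)
G(E) = 0 (G(E) = 0**2 = 0)
J*G(6) = -72*0 = 0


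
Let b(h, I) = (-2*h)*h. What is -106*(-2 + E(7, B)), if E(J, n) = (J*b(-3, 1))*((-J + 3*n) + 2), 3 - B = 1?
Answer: 13568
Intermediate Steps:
B = 2 (B = 3 - 1*1 = 3 - 1 = 2)
b(h, I) = -2*h²
E(J, n) = -18*J*(2 - J + 3*n) (E(J, n) = (J*(-2*(-3)²))*((-J + 3*n) + 2) = (J*(-2*9))*(2 - J + 3*n) = (J*(-18))*(2 - J + 3*n) = (-18*J)*(2 - J + 3*n) = -18*J*(2 - J + 3*n))
-106*(-2 + E(7, B)) = -106*(-2 + 18*7*(-2 + 7 - 3*2)) = -106*(-2 + 18*7*(-2 + 7 - 6)) = -106*(-2 + 18*7*(-1)) = -106*(-2 - 126) = -106*(-128) = 13568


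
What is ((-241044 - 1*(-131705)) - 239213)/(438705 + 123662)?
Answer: -348552/562367 ≈ -0.61979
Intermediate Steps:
((-241044 - 1*(-131705)) - 239213)/(438705 + 123662) = ((-241044 + 131705) - 239213)/562367 = (-109339 - 239213)*(1/562367) = -348552*1/562367 = -348552/562367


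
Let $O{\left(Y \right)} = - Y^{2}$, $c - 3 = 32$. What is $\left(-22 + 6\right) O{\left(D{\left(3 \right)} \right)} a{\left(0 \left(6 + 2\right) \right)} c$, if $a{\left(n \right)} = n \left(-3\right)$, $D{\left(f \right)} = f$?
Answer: $0$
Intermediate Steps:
$a{\left(n \right)} = - 3 n$
$c = 35$ ($c = 3 + 32 = 35$)
$\left(-22 + 6\right) O{\left(D{\left(3 \right)} \right)} a{\left(0 \left(6 + 2\right) \right)} c = \left(-22 + 6\right) - 3^{2} \left(- 3 \cdot 0 \left(6 + 2\right)\right) 35 = - 16 \left(-1\right) 9 \left(- 3 \cdot 0 \cdot 8\right) 35 = - 16 \left(- 9 \left(\left(-3\right) 0\right)\right) 35 = - 16 \left(\left(-9\right) 0\right) 35 = \left(-16\right) 0 \cdot 35 = 0 \cdot 35 = 0$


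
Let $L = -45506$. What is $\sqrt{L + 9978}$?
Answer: $2 i \sqrt{8882} \approx 188.49 i$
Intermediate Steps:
$\sqrt{L + 9978} = \sqrt{-45506 + 9978} = \sqrt{-35528} = 2 i \sqrt{8882}$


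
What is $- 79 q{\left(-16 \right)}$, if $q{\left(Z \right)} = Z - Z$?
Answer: $0$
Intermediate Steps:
$q{\left(Z \right)} = 0$
$- 79 q{\left(-16 \right)} = \left(-79\right) 0 = 0$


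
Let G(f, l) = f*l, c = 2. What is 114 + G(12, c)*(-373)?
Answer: -8838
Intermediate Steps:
114 + G(12, c)*(-373) = 114 + (12*2)*(-373) = 114 + 24*(-373) = 114 - 8952 = -8838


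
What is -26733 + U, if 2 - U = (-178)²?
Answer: -58415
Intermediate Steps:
U = -31682 (U = 2 - 1*(-178)² = 2 - 1*31684 = 2 - 31684 = -31682)
-26733 + U = -26733 - 31682 = -58415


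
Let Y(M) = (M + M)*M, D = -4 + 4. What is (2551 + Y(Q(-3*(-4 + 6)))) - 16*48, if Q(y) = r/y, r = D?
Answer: 1783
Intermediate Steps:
D = 0
r = 0
Q(y) = 0 (Q(y) = 0/y = 0)
Y(M) = 2*M**2 (Y(M) = (2*M)*M = 2*M**2)
(2551 + Y(Q(-3*(-4 + 6)))) - 16*48 = (2551 + 2*0**2) - 16*48 = (2551 + 2*0) - 768 = (2551 + 0) - 768 = 2551 - 768 = 1783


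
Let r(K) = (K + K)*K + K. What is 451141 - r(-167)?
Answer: 395530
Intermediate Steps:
r(K) = K + 2*K² (r(K) = (2*K)*K + K = 2*K² + K = K + 2*K²)
451141 - r(-167) = 451141 - (-167)*(1 + 2*(-167)) = 451141 - (-167)*(1 - 334) = 451141 - (-167)*(-333) = 451141 - 1*55611 = 451141 - 55611 = 395530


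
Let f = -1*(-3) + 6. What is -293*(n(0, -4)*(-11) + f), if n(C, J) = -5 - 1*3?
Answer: -28421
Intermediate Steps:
f = 9 (f = 3 + 6 = 9)
n(C, J) = -8 (n(C, J) = -5 - 3 = -8)
-293*(n(0, -4)*(-11) + f) = -293*(-8*(-11) + 9) = -293*(88 + 9) = -293*97 = -28421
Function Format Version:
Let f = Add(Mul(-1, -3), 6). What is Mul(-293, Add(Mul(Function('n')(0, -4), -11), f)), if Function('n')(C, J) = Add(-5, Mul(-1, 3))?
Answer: -28421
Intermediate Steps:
f = 9 (f = Add(3, 6) = 9)
Function('n')(C, J) = -8 (Function('n')(C, J) = Add(-5, -3) = -8)
Mul(-293, Add(Mul(Function('n')(0, -4), -11), f)) = Mul(-293, Add(Mul(-8, -11), 9)) = Mul(-293, Add(88, 9)) = Mul(-293, 97) = -28421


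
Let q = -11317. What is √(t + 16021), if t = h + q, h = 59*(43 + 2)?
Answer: √7359 ≈ 85.785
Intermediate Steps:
h = 2655 (h = 59*45 = 2655)
t = -8662 (t = 2655 - 11317 = -8662)
√(t + 16021) = √(-8662 + 16021) = √7359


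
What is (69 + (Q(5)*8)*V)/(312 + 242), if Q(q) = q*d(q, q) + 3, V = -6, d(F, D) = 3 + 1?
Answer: -1035/554 ≈ -1.8682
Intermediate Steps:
d(F, D) = 4
Q(q) = 3 + 4*q (Q(q) = q*4 + 3 = 4*q + 3 = 3 + 4*q)
(69 + (Q(5)*8)*V)/(312 + 242) = (69 + ((3 + 4*5)*8)*(-6))/(312 + 242) = (69 + ((3 + 20)*8)*(-6))/554 = (69 + (23*8)*(-6))*(1/554) = (69 + 184*(-6))*(1/554) = (69 - 1104)*(1/554) = -1035*1/554 = -1035/554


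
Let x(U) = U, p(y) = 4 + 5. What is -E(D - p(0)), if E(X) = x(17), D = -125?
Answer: -17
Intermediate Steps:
p(y) = 9
E(X) = 17
-E(D - p(0)) = -1*17 = -17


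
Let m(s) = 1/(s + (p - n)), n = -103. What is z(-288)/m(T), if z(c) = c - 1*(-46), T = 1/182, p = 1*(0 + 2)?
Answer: -2312431/91 ≈ -25411.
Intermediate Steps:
p = 2 (p = 1*2 = 2)
T = 1/182 ≈ 0.0054945
z(c) = 46 + c (z(c) = c + 46 = 46 + c)
m(s) = 1/(105 + s) (m(s) = 1/(s + (2 - 1*(-103))) = 1/(s + (2 + 103)) = 1/(s + 105) = 1/(105 + s))
z(-288)/m(T) = (46 - 288)/(1/(105 + 1/182)) = -242/(1/(19111/182)) = -242/182/19111 = -242*19111/182 = -2312431/91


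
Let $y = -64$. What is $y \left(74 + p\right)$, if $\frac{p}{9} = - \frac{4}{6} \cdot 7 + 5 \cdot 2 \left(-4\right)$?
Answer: $20992$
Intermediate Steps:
$p = -402$ ($p = 9 \left(- \frac{4}{6} \cdot 7 + 5 \cdot 2 \left(-4\right)\right) = 9 \left(\left(-4\right) \frac{1}{6} \cdot 7 + 10 \left(-4\right)\right) = 9 \left(\left(- \frac{2}{3}\right) 7 - 40\right) = 9 \left(- \frac{14}{3} - 40\right) = 9 \left(- \frac{134}{3}\right) = -402$)
$y \left(74 + p\right) = - 64 \left(74 - 402\right) = \left(-64\right) \left(-328\right) = 20992$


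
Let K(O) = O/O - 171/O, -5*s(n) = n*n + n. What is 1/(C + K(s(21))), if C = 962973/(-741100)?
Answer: 57064700/88522529 ≈ 0.64463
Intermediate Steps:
C = -962973/741100 (C = 962973*(-1/741100) = -962973/741100 ≈ -1.2994)
s(n) = -n/5 - n**2/5 (s(n) = -(n*n + n)/5 = -(n**2 + n)/5 = -(n + n**2)/5 = -n/5 - n**2/5)
K(O) = 1 - 171/O
1/(C + K(s(21))) = 1/(-962973/741100 + (-171 - 1/5*21*(1 + 21))/((-1/5*21*(1 + 21)))) = 1/(-962973/741100 + (-171 - 1/5*21*22)/((-1/5*21*22))) = 1/(-962973/741100 + (-171 - 462/5)/(-462/5)) = 1/(-962973/741100 - 5/462*(-1317/5)) = 1/(-962973/741100 + 439/154) = 1/(88522529/57064700) = 57064700/88522529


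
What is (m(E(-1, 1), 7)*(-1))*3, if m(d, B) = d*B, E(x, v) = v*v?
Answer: -21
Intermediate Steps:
E(x, v) = v²
m(d, B) = B*d
(m(E(-1, 1), 7)*(-1))*3 = ((7*1²)*(-1))*3 = ((7*1)*(-1))*3 = (7*(-1))*3 = -7*3 = -21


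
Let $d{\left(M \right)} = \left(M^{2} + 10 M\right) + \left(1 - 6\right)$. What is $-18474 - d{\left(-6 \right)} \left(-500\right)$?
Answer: $-32974$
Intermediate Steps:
$d{\left(M \right)} = -5 + M^{2} + 10 M$ ($d{\left(M \right)} = \left(M^{2} + 10 M\right) + \left(1 - 6\right) = \left(M^{2} + 10 M\right) - 5 = -5 + M^{2} + 10 M$)
$-18474 - d{\left(-6 \right)} \left(-500\right) = -18474 - \left(-5 + \left(-6\right)^{2} + 10 \left(-6\right)\right) \left(-500\right) = -18474 - \left(-5 + 36 - 60\right) \left(-500\right) = -18474 - \left(-29\right) \left(-500\right) = -18474 - 14500 = -32974$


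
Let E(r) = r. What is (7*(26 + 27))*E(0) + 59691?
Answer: 59691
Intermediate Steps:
(7*(26 + 27))*E(0) + 59691 = (7*(26 + 27))*0 + 59691 = (7*53)*0 + 59691 = 371*0 + 59691 = 0 + 59691 = 59691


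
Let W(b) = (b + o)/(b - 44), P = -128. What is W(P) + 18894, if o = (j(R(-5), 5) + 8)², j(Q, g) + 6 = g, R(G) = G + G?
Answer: 3249847/172 ≈ 18894.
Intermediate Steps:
R(G) = 2*G
j(Q, g) = -6 + g
o = 49 (o = ((-6 + 5) + 8)² = (-1 + 8)² = 7² = 49)
W(b) = (49 + b)/(-44 + b) (W(b) = (b + 49)/(b - 44) = (49 + b)/(-44 + b))
W(P) + 18894 = (49 - 128)/(-44 - 128) + 18894 = -79/(-172) + 18894 = -1/172*(-79) + 18894 = 79/172 + 18894 = 3249847/172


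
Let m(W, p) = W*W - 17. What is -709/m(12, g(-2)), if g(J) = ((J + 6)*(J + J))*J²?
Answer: -709/127 ≈ -5.5827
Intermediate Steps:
g(J) = 2*J³*(6 + J) (g(J) = ((6 + J)*(2*J))*J² = (2*J*(6 + J))*J² = 2*J³*(6 + J))
m(W, p) = -17 + W² (m(W, p) = W² - 17 = -17 + W²)
-709/m(12, g(-2)) = -709/(-17 + 12²) = -709/(-17 + 144) = -709/127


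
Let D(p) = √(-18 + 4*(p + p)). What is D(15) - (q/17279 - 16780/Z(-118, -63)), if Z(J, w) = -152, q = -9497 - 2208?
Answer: -72040615/656602 + √102 ≈ -99.618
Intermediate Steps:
q = -11705
D(p) = √(-18 + 8*p) (D(p) = √(-18 + 4*(2*p)) = √(-18 + 8*p))
D(15) - (q/17279 - 16780/Z(-118, -63)) = √(-18 + 8*15) - (-11705/17279 - 16780/(-152)) = √(-18 + 120) - (-11705*1/17279 - 16780*(-1/152)) = √102 - (-11705/17279 + 4195/38) = √102 - 1*72040615/656602 = √102 - 72040615/656602 = -72040615/656602 + √102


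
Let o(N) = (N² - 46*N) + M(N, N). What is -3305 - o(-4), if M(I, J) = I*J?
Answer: -3521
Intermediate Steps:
o(N) = -46*N + 2*N² (o(N) = (N² - 46*N) + N*N = (N² - 46*N) + N² = -46*N + 2*N²)
-3305 - o(-4) = -3305 - 2*(-4)*(-23 - 4) = -3305 - 2*(-4)*(-27) = -3305 - 1*216 = -3305 - 216 = -3521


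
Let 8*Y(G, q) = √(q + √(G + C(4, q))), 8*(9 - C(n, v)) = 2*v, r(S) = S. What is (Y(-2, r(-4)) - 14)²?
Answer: (112 - I*√2*√(2 - √2))²/64 ≈ 195.98 - 3.7884*I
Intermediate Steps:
C(n, v) = 9 - v/4
Y(G, q) = √(q + √(9 + G - q/4))/8 (Y(G, q) = √(q + √(G + (9 - q/4)))/8 = √(q + √(9 + G - q/4))/8)
(Y(-2, r(-4)) - 14)² = (√(2*√(36 - 1*(-4) + 4*(-2)) + 4*(-4))/16 - 14)² = (√(2*√(36 + 4 - 8) - 16)/16 - 14)² = (√(2*√32 - 16)/16 - 14)² = (√(2*(4*√2) - 16)/16 - 14)² = (√(8*√2 - 16)/16 - 14)² = (√(-16 + 8*√2)/16 - 14)² = (-14 + √(-16 + 8*√2)/16)²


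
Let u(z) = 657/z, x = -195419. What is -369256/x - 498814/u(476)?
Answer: -46399158338224/128390283 ≈ -3.6139e+5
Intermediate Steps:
-369256/x - 498814/u(476) = -369256/(-195419) - 498814/(657/476) = -369256*(-1/195419) - 498814/(657*(1/476)) = 369256/195419 - 498814/657/476 = 369256/195419 - 498814*476/657 = 369256/195419 - 237435464/657 = -46399158338224/128390283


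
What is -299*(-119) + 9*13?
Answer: 35698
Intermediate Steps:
-299*(-119) + 9*13 = 35581 + 117 = 35698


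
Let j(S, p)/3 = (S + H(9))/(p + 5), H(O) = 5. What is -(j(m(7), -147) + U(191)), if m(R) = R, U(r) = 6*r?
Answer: -81348/71 ≈ -1145.7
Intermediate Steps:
j(S, p) = 3*(5 + S)/(5 + p) (j(S, p) = 3*((S + 5)/(p + 5)) = 3*((5 + S)/(5 + p)) = 3*(5 + S)/(5 + p))
-(j(m(7), -147) + U(191)) = -(3*(5 + 7)/(5 - 147) + 6*191) = -(3*12/(-142) + 1146) = -(3*(-1/142)*12 + 1146) = -(-18/71 + 1146) = -1*81348/71 = -81348/71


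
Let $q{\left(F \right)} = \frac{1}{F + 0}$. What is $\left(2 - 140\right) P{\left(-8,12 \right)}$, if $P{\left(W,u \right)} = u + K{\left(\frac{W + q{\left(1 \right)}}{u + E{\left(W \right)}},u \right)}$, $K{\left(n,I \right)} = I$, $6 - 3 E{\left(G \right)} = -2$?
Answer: $-3312$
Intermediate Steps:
$q{\left(F \right)} = \frac{1}{F}$
$E{\left(G \right)} = \frac{8}{3}$ ($E{\left(G \right)} = 2 - - \frac{2}{3} = 2 + \frac{2}{3} = \frac{8}{3}$)
$P{\left(W,u \right)} = 2 u$ ($P{\left(W,u \right)} = u + u = 2 u$)
$\left(2 - 140\right) P{\left(-8,12 \right)} = \left(2 - 140\right) 2 \cdot 12 = \left(-138\right) 24 = -3312$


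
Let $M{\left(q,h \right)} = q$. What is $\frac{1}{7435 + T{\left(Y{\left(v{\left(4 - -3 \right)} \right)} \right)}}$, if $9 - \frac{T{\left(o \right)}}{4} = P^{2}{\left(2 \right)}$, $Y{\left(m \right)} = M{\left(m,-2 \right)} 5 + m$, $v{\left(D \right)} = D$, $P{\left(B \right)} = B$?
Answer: $\frac{1}{7455} \approx 0.00013414$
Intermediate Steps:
$Y{\left(m \right)} = 6 m$ ($Y{\left(m \right)} = m 5 + m = 5 m + m = 6 m$)
$T{\left(o \right)} = 20$ ($T{\left(o \right)} = 36 - 4 \cdot 2^{2} = 36 - 16 = 20$)
$\frac{1}{7435 + T{\left(Y{\left(v{\left(4 - -3 \right)} \right)} \right)}} = \frac{1}{7435 + 20} = \frac{1}{7455}$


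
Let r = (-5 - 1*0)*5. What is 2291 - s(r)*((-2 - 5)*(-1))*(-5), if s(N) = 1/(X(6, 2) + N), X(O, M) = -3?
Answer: 9159/4 ≈ 2289.8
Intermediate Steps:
r = -25 (r = (-5 + 0)*5 = -5*5 = -25)
s(N) = 1/(-3 + N)
2291 - s(r)*((-2 - 5)*(-1))*(-5) = 2291 - ((-2 - 5)*(-1))/(-3 - 25)*(-5) = 2291 - (-7*(-1))/(-28)*(-5) = 2291 - (-1/28*7)*(-5) = 2291 - (-1)*(-5)/4 = 2291 - 1*5/4 = 2291 - 5/4 = 9159/4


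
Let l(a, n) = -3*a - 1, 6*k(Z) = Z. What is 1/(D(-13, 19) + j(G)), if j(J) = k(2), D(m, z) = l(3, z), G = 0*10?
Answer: -3/29 ≈ -0.10345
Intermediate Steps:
k(Z) = Z/6
l(a, n) = -1 - 3*a
G = 0
D(m, z) = -10 (D(m, z) = -1 - 3*3 = -1 - 9 = -10)
j(J) = ⅓ (j(J) = (⅙)*2 = ⅓)
1/(D(-13, 19) + j(G)) = 1/(-10 + ⅓) = 1/(-29/3) = -3/29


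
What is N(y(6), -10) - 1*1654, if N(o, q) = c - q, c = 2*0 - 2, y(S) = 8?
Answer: -1646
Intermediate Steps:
c = -2 (c = 0 - 2 = -2)
N(o, q) = -2 - q
N(y(6), -10) - 1*1654 = (-2 - 1*(-10)) - 1*1654 = (-2 + 10) - 1654 = 8 - 1654 = -1646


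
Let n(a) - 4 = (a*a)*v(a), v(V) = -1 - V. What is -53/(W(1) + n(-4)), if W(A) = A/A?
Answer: -1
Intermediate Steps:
W(A) = 1
n(a) = 4 + a²*(-1 - a) (n(a) = 4 + (a*a)*(-1 - a) = 4 + a²*(-1 - a))
-53/(W(1) + n(-4)) = -53/(1 + (4 - 1*(-4)² - 1*(-4)³)) = -53/(1 + (4 - 1*16 - 1*(-64))) = -53/(1 + (4 - 16 + 64)) = -53/(1 + 52) = -53/53 = -53*1/53 = -1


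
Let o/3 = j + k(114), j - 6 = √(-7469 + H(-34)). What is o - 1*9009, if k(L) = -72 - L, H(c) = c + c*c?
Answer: -9549 + 3*I*√6347 ≈ -9549.0 + 239.0*I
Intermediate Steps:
H(c) = c + c²
j = 6 + I*√6347 (j = 6 + √(-7469 - 34*(1 - 34)) = 6 + √(-7469 - 34*(-33)) = 6 + √(-7469 + 1122) = 6 + √(-6347) = 6 + I*√6347 ≈ 6.0 + 79.668*I)
o = -540 + 3*I*√6347 (o = 3*((6 + I*√6347) + (-72 - 1*114)) = 3*((6 + I*√6347) + (-72 - 114)) = 3*((6 + I*√6347) - 186) = 3*(-180 + I*√6347) = -540 + 3*I*√6347 ≈ -540.0 + 239.0*I)
o - 1*9009 = (-540 + 3*I*√6347) - 1*9009 = (-540 + 3*I*√6347) - 9009 = -9549 + 3*I*√6347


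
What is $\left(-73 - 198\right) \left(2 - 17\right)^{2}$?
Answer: $-60975$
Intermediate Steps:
$\left(-73 - 198\right) \left(2 - 17\right)^{2} = - 271 \left(2 - 17\right)^{2} = - 271 \left(-15\right)^{2} = \left(-271\right) 225 = -60975$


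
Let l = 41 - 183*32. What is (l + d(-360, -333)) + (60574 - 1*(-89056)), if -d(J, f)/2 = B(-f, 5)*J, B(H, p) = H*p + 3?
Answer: 1344775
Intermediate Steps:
l = -5815 (l = 41 - 5856 = -5815)
B(H, p) = 3 + H*p
d(J, f) = -2*J*(3 - 5*f) (d(J, f) = -2*(3 - f*5)*J = -2*(3 - 5*f)*J = -2*J*(3 - 5*f))
(l + d(-360, -333)) + (60574 - 1*(-89056)) = (-5815 + 2*(-360)*(-3 + 5*(-333))) + (60574 - 1*(-89056)) = (-5815 + 2*(-360)*(-3 - 1665)) + (60574 + 89056) = (-5815 + 2*(-360)*(-1668)) + 149630 = (-5815 + 1200960) + 149630 = 1195145 + 149630 = 1344775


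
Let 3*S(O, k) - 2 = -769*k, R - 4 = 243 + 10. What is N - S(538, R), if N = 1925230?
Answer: 1991107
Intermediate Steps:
R = 257 (R = 4 + (243 + 10) = 4 + 253 = 257)
S(O, k) = ⅔ - 769*k/3 (S(O, k) = ⅔ + (-769*k)/3 = ⅔ - 769*k/3)
N - S(538, R) = 1925230 - (⅔ - 769/3*257) = 1925230 - (⅔ - 197633/3) = 1925230 - 1*(-65877) = 1925230 + 65877 = 1991107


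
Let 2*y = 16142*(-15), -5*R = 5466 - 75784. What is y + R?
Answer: -535007/5 ≈ -1.0700e+5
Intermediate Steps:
R = 70318/5 (R = -(5466 - 75784)/5 = -⅕*(-70318) = 70318/5 ≈ 14064.)
y = -121065 (y = (16142*(-15))/2 = (½)*(-242130) = -121065)
y + R = -121065 + 70318/5 = -535007/5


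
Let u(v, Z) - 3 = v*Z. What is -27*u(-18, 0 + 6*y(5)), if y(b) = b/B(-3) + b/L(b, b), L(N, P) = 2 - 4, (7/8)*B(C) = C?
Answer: -23247/2 ≈ -11624.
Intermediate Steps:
B(C) = 8*C/7
L(N, P) = -2
y(b) = -19*b/24 (y(b) = b/(((8/7)*(-3))) + b/(-2) = b/(-24/7) + b*(-½) = b*(-7/24) - b/2 = -7*b/24 - b/2 = -19*b/24)
u(v, Z) = 3 + Z*v (u(v, Z) = 3 + v*Z = 3 + Z*v)
-27*u(-18, 0 + 6*y(5)) = -27*(3 + (0 + 6*(-19/24*5))*(-18)) = -27*(3 + (0 + 6*(-95/24))*(-18)) = -27*(3 + (0 - 95/4)*(-18)) = -27*(3 - 95/4*(-18)) = -27*(3 + 855/2) = -27*861/2 = -23247/2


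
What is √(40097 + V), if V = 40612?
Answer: √80709 ≈ 284.09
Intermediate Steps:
√(40097 + V) = √(40097 + 40612) = √80709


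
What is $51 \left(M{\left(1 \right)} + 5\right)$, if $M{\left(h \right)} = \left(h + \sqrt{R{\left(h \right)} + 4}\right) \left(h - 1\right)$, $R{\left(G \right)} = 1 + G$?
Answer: $255$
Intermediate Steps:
$M{\left(h \right)} = \left(-1 + h\right) \left(h + \sqrt{5 + h}\right)$ ($M{\left(h \right)} = \left(h + \sqrt{\left(1 + h\right) + 4}\right) \left(h - 1\right) = \left(h + \sqrt{5 + h}\right) \left(-1 + h\right) = \left(-1 + h\right) \left(h + \sqrt{5 + h}\right)$)
$51 \left(M{\left(1 \right)} + 5\right) = 51 \left(\left(1^{2} - 1 - \sqrt{5 + 1} + 1 \sqrt{5 + 1}\right) + 5\right) = 51 \left(\left(1 - 1 - \sqrt{6} + 1 \sqrt{6}\right) + 5\right) = 51 \left(\left(1 - 1 - \sqrt{6} + \sqrt{6}\right) + 5\right) = 51 \left(0 + 5\right) = 51 \cdot 5 = 255$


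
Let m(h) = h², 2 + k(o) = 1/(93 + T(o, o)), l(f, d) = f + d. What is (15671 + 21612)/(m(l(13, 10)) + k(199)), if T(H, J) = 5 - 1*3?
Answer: 3541885/50066 ≈ 70.744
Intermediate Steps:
T(H, J) = 2 (T(H, J) = 5 - 3 = 2)
l(f, d) = d + f
k(o) = -189/95 (k(o) = -2 + 1/(93 + 2) = -2 + 1/95 = -189/95)
(15671 + 21612)/(m(l(13, 10)) + k(199)) = (15671 + 21612)/((10 + 13)² - 189/95) = 37283/(23² - 189/95) = 37283/(529 - 189/95) = 37283/(50066/95) = 37283*(95/50066) = 3541885/50066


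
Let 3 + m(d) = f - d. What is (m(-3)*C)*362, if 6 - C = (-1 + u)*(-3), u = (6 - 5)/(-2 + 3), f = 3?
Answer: 6516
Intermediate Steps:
u = 1 (u = 1/1 = 1*1 = 1)
m(d) = -d (m(d) = -3 + (3 - d) = -d)
C = 6 (C = 6 - (-1 + 1)*(-3) = 6 - 0*(-3) = 6 - 1*0 = 6 + 0 = 6)
(m(-3)*C)*362 = (-1*(-3)*6)*362 = (3*6)*362 = 18*362 = 6516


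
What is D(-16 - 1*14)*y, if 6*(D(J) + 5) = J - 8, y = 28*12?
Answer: -3808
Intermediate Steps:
y = 336
D(J) = -19/3 + J/6 (D(J) = -5 + (J - 8)/6 = -5 + (-8 + J)/6 = -5 + (-4/3 + J/6) = -19/3 + J/6)
D(-16 - 1*14)*y = (-19/3 + (-16 - 1*14)/6)*336 = (-19/3 + (-16 - 14)/6)*336 = (-19/3 + (1/6)*(-30))*336 = (-19/3 - 5)*336 = -34/3*336 = -3808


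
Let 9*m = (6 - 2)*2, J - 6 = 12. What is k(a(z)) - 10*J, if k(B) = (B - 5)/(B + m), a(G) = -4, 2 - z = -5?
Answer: -4959/28 ≈ -177.11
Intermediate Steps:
z = 7 (z = 2 - 1*(-5) = 2 + 5 = 7)
J = 18 (J = 6 + 12 = 18)
m = 8/9 (m = ((6 - 2)*2)/9 = (4*2)/9 = (⅑)*8 = 8/9 ≈ 0.88889)
k(B) = (-5 + B)/(8/9 + B) (k(B) = (B - 5)/(B + 8/9) = (-5 + B)/(8/9 + B))
k(a(z)) - 10*J = 9*(-5 - 4)/(8 + 9*(-4)) - 10*18 = 9*(-9)/(8 - 36) - 180 = 9*(-9)/(-28) - 180 = 9*(-1/28)*(-9) - 180 = 81/28 - 180 = -4959/28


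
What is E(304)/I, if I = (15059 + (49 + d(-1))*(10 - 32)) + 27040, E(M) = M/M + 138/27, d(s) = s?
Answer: 55/369387 ≈ 0.00014890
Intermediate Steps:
E(M) = 55/9 (E(M) = 1 + 138*(1/27) = 1 + 46/9 = 55/9)
I = 41043 (I = (15059 + (49 - 1)*(10 - 32)) + 27040 = (15059 + 48*(-22)) + 27040 = (15059 - 1056) + 27040 = 14003 + 27040 = 41043)
E(304)/I = (55/9)/41043 = (55/9)*(1/41043) = 55/369387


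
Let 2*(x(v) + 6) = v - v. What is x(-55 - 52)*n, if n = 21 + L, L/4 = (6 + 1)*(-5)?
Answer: 714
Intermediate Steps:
L = -140 (L = 4*((6 + 1)*(-5)) = 4*(7*(-5)) = 4*(-35) = -140)
x(v) = -6 (x(v) = -6 + (v - v)/2 = -6 + (½)*0 = -6 + 0 = -6)
n = -119 (n = 21 - 140 = -119)
x(-55 - 52)*n = -6*(-119) = 714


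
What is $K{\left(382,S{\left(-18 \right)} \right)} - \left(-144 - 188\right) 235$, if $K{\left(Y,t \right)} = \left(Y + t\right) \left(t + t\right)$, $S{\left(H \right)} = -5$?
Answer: $74250$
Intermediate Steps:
$K{\left(Y,t \right)} = 2 t \left(Y + t\right)$ ($K{\left(Y,t \right)} = \left(Y + t\right) 2 t = 2 t \left(Y + t\right)$)
$K{\left(382,S{\left(-18 \right)} \right)} - \left(-144 - 188\right) 235 = 2 \left(-5\right) \left(382 - 5\right) - \left(-144 - 188\right) 235 = 2 \left(-5\right) 377 - \left(-332\right) 235 = -3770 - -78020 = -3770 + 78020 = 74250$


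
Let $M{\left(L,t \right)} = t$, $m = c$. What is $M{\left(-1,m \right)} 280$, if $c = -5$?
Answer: $-1400$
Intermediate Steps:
$m = -5$
$M{\left(-1,m \right)} 280 = \left(-5\right) 280 = -1400$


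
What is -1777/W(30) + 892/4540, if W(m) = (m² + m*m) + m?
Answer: -321761/415410 ≈ -0.77456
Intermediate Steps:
W(m) = m + 2*m² (W(m) = (m² + m²) + m = 2*m² + m = m + 2*m²)
-1777/W(30) + 892/4540 = -1777*1/(30*(1 + 2*30)) + 892/4540 = -1777*1/(30*(1 + 60)) + 892*(1/4540) = -1777/(30*61) + 223/1135 = -1777/1830 + 223/1135 = -321761/415410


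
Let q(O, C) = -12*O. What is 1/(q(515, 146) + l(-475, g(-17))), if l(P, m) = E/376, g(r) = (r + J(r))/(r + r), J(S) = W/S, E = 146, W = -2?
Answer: -188/1161767 ≈ -0.00016182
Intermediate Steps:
J(S) = -2/S
g(r) = (r - 2/r)/(2*r) (g(r) = (r - 2/r)/(r + r) = (r - 2/r)/((2*r)) = (r - 2/r)*(1/(2*r)) = (r - 2/r)/(2*r))
l(P, m) = 73/188 (l(P, m) = 146/376 = 146*(1/376) = 73/188)
1/(q(515, 146) + l(-475, g(-17))) = 1/(-12*515 + 73/188) = 1/(-6180 + 73/188) = 1/(-1161767/188) = -188/1161767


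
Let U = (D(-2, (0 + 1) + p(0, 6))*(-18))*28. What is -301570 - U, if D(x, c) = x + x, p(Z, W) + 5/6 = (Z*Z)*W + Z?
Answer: -303586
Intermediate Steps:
p(Z, W) = -⅚ + Z + W*Z² (p(Z, W) = -⅚ + ((Z*Z)*W + Z) = -⅚ + (Z²*W + Z) = -⅚ + (W*Z² + Z) = -⅚ + (Z + W*Z²) = -⅚ + Z + W*Z²)
D(x, c) = 2*x
U = 2016 (U = ((2*(-2))*(-18))*28 = -4*(-18)*28 = 72*28 = 2016)
-301570 - U = -301570 - 1*2016 = -301570 - 2016 = -303586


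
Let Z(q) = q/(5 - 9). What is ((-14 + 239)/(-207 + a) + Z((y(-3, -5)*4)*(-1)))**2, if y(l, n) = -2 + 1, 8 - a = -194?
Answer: 2116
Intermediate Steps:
a = 202 (a = 8 - 1*(-194) = 8 + 194 = 202)
y(l, n) = -1
Z(q) = -q/4 (Z(q) = q/(-4) = -q/4)
((-14 + 239)/(-207 + a) + Z((y(-3, -5)*4)*(-1)))**2 = ((-14 + 239)/(-207 + 202) - (-1*4)*(-1)/4)**2 = (225/(-5) - (-1)*(-1))**2 = (225*(-1/5) - 1/4*4)**2 = (-45 - 1)**2 = (-46)**2 = 2116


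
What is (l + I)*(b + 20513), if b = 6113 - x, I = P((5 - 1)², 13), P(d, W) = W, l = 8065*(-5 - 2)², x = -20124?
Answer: 18475506500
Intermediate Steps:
l = 395185 (l = 8065*(-7)² = 8065*49 = 395185)
I = 13
b = 26237 (b = 6113 - 1*(-20124) = 6113 + 20124 = 26237)
(l + I)*(b + 20513) = (395185 + 13)*(26237 + 20513) = 395198*46750 = 18475506500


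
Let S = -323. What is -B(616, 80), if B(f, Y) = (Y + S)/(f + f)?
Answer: 243/1232 ≈ 0.19724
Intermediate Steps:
B(f, Y) = (-323 + Y)/(2*f) (B(f, Y) = (Y - 323)/(f + f) = (-323 + Y)/((2*f)) = (-323 + Y)*(1/(2*f)) = (-323 + Y)/(2*f))
-B(616, 80) = -(-323 + 80)/(2*616) = -(-243)/(2*616) = -1*(-243/1232) = 243/1232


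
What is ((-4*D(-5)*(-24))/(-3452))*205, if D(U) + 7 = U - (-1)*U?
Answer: 83640/863 ≈ 96.918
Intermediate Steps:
D(U) = -7 + 2*U (D(U) = -7 + (U - (-1)*U) = -7 + (U + U) = -7 + 2*U)
((-4*D(-5)*(-24))/(-3452))*205 = ((-4*(-7 + 2*(-5))*(-24))/(-3452))*205 = ((-4*(-7 - 10)*(-24))*(-1/3452))*205 = ((-4*(-17)*(-24))*(-1/3452))*205 = ((68*(-24))*(-1/3452))*205 = -1632*(-1/3452)*205 = (408/863)*205 = 83640/863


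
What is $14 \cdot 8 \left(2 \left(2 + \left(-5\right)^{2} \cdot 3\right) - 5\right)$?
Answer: $16688$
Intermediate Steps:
$14 \cdot 8 \left(2 \left(2 + \left(-5\right)^{2} \cdot 3\right) - 5\right) = 112 \left(2 \left(2 + 25 \cdot 3\right) - 5\right) = 112 \left(2 \left(2 + 75\right) - 5\right) = 112 \left(2 \cdot 77 - 5\right) = 112 \left(154 - 5\right) = 112 \cdot 149 = 16688$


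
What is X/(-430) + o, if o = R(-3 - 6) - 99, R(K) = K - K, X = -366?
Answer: -21102/215 ≈ -98.149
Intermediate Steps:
R(K) = 0
o = -99 (o = 0 - 99 = -99)
X/(-430) + o = -366/(-430) - 99 = -366*(-1/430) - 99 = 183/215 - 99 = -21102/215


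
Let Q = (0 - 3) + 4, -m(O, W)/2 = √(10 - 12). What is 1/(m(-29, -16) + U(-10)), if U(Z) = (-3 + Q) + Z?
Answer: I/(2*(√2 - 6*I)) ≈ -0.078947 + 0.018608*I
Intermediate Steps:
m(O, W) = -2*I*√2 (m(O, W) = -2*√(10 - 12) = -2*I*√2)
Q = 1 (Q = -3 + 4 = 1)
U(Z) = -2 + Z (U(Z) = (-3 + 1) + Z = -2 + Z)
1/(m(-29, -16) + U(-10)) = 1/(-2*I*√2 + (-2 - 10)) = 1/(-2*I*√2 - 12) = 1/(-12 - 2*I*√2)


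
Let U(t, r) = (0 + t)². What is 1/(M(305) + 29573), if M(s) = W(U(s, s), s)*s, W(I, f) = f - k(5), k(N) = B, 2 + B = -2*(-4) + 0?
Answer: 1/120768 ≈ 8.2803e-6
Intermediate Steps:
B = 6 (B = -2 + (-2*(-4) + 0) = -2 + (8 + 0) = -2 + 8 = 6)
k(N) = 6
U(t, r) = t²
W(I, f) = -6 + f (W(I, f) = f - 1*6 = f - 6 = -6 + f)
M(s) = s*(-6 + s) (M(s) = (-6 + s)*s = s*(-6 + s))
1/(M(305) + 29573) = 1/(305*(-6 + 305) + 29573) = 1/(305*299 + 29573) = 1/(91195 + 29573) = 1/120768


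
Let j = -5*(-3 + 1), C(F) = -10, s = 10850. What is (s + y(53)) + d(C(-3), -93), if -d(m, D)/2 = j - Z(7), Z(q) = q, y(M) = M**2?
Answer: 13653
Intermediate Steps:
j = 10 (j = -5*(-2) = 10)
d(m, D) = -6 (d(m, D) = -2*(10 - 1*7) = -2*(10 - 7) = -2*3 = -6)
(s + y(53)) + d(C(-3), -93) = (10850 + 53**2) - 6 = (10850 + 2809) - 6 = 13659 - 6 = 13653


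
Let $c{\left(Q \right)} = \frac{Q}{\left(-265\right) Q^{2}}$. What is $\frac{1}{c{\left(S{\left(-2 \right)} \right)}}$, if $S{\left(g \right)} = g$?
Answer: $530$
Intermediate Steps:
$c{\left(Q \right)} = - \frac{1}{265 Q}$ ($c{\left(Q \right)} = Q \left(- \frac{1}{265 Q^{2}}\right) = - \frac{1}{265 Q}$)
$\frac{1}{c{\left(S{\left(-2 \right)} \right)}} = \frac{1}{\left(- \frac{1}{265}\right) \frac{1}{-2}} = \frac{1}{\left(- \frac{1}{265}\right) \left(- \frac{1}{2}\right)} = \frac{1}{\frac{1}{530}} = 530$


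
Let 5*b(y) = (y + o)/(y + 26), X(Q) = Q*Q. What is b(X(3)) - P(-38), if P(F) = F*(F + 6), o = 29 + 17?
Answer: -42549/35 ≈ -1215.7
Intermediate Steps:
o = 46
X(Q) = Q**2
b(y) = (46 + y)/(5*(26 + y)) (b(y) = ((y + 46)/(y + 26))/5 = ((46 + y)/(26 + y))/5 = (46 + y)/(5*(26 + y)))
P(F) = F*(6 + F)
b(X(3)) - P(-38) = (46 + 3**2)/(5*(26 + 3**2)) - (-38)*(6 - 38) = (46 + 9)/(5*(26 + 9)) - (-38)*(-32) = (1/5)*55/35 - 1*1216 = (1/5)*(1/35)*55 - 1216 = 11/35 - 1216 = -42549/35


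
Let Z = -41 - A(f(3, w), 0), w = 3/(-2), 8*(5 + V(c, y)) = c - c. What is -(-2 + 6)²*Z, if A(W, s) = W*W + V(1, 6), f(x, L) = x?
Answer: 720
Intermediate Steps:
V(c, y) = -5 (V(c, y) = -5 + (c - c)/8 = -5 + (⅛)*0 = -5 + 0 = -5)
w = -3/2 (w = 3*(-½) = -3/2 ≈ -1.5000)
A(W, s) = -5 + W² (A(W, s) = W*W - 5 = W² - 5 = -5 + W²)
Z = -45 (Z = -41 - (-5 + 3²) = -41 - (-5 + 9) = -41 - 1*4 = -41 - 4 = -45)
-(-2 + 6)²*Z = -(-2 + 6)²*(-45) = -4²*(-45) = -16*(-45) = -1*(-720) = 720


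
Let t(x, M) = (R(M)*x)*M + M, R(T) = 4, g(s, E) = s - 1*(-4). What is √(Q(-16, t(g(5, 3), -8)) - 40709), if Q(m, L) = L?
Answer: I*√41005 ≈ 202.5*I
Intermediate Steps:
g(s, E) = 4 + s (g(s, E) = s + 4 = 4 + s)
t(x, M) = M + 4*M*x (t(x, M) = (4*x)*M + M = 4*M*x + M = M + 4*M*x)
√(Q(-16, t(g(5, 3), -8)) - 40709) = √(-8*(1 + 4*(4 + 5)) - 40709) = √(-8*(1 + 4*9) - 40709) = √(-8*(1 + 36) - 40709) = √(-8*37 - 40709) = √(-296 - 40709) = √(-41005) = I*√41005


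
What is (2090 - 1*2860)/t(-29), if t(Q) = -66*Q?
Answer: -35/87 ≈ -0.40230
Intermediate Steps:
(2090 - 1*2860)/t(-29) = (2090 - 1*2860)/((-66*(-29))) = (2090 - 2860)/1914 = -770*1/1914 = -35/87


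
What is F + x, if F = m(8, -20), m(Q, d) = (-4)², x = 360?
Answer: 376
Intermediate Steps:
m(Q, d) = 16
F = 16
F + x = 16 + 360 = 376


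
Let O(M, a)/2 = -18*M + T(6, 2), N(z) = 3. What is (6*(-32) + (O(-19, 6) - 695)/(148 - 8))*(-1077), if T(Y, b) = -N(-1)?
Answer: 28968069/140 ≈ 2.0691e+5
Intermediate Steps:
T(Y, b) = -3 (T(Y, b) = -1*3 = -3)
O(M, a) = -6 - 36*M (O(M, a) = 2*(-18*M - 3) = 2*(-3 - 18*M) = -6 - 36*M)
(6*(-32) + (O(-19, 6) - 695)/(148 - 8))*(-1077) = (6*(-32) + ((-6 - 36*(-19)) - 695)/(148 - 8))*(-1077) = (-192 + ((-6 + 684) - 695)/140)*(-1077) = (-192 + (678 - 695)*(1/140))*(-1077) = (-192 - 17*1/140)*(-1077) = (-192 - 17/140)*(-1077) = -26897/140*(-1077) = 28968069/140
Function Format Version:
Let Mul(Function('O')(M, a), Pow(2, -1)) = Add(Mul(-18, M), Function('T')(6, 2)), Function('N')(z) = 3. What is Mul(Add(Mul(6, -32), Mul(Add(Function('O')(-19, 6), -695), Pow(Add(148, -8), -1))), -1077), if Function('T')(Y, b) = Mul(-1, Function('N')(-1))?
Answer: Rational(28968069, 140) ≈ 2.0691e+5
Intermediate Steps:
Function('T')(Y, b) = -3 (Function('T')(Y, b) = Mul(-1, 3) = -3)
Function('O')(M, a) = Add(-6, Mul(-36, M)) (Function('O')(M, a) = Mul(2, Add(Mul(-18, M), -3)) = Mul(2, Add(-3, Mul(-18, M))) = Add(-6, Mul(-36, M)))
Mul(Add(Mul(6, -32), Mul(Add(Function('O')(-19, 6), -695), Pow(Add(148, -8), -1))), -1077) = Mul(Add(Mul(6, -32), Mul(Add(Add(-6, Mul(-36, -19)), -695), Pow(Add(148, -8), -1))), -1077) = Mul(Add(-192, Mul(Add(Add(-6, 684), -695), Pow(140, -1))), -1077) = Mul(Add(-192, Mul(Add(678, -695), Rational(1, 140))), -1077) = Mul(Add(-192, Mul(-17, Rational(1, 140))), -1077) = Mul(Add(-192, Rational(-17, 140)), -1077) = Mul(Rational(-26897, 140), -1077) = Rational(28968069, 140)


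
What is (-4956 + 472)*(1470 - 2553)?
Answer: 4856172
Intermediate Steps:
(-4956 + 472)*(1470 - 2553) = -4484*(-1083) = 4856172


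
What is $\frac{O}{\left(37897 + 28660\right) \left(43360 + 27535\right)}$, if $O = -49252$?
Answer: $- \frac{49252}{4718558515} \approx -1.0438 \cdot 10^{-5}$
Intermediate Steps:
$\frac{O}{\left(37897 + 28660\right) \left(43360 + 27535\right)} = - \frac{49252}{\left(37897 + 28660\right) \left(43360 + 27535\right)} = - \frac{49252}{66557 \cdot 70895} = - \frac{49252}{4718558515}$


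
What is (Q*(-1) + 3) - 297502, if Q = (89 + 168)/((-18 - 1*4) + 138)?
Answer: -34510141/116 ≈ -2.9750e+5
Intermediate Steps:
Q = 257/116 (Q = 257/((-18 - 4) + 138) = 257/(-22 + 138) = 257/116 ≈ 2.2155)
(Q*(-1) + 3) - 297502 = ((257/116)*(-1) + 3) - 297502 = (-257/116 + 3) - 297502 = 91/116 - 297502 = -34510141/116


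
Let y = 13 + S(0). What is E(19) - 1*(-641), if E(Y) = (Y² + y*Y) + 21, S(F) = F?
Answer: 1270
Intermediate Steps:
y = 13 (y = 13 + 0 = 13)
E(Y) = 21 + Y² + 13*Y (E(Y) = (Y² + 13*Y) + 21 = 21 + Y² + 13*Y)
E(19) - 1*(-641) = (21 + 19² + 13*19) - 1*(-641) = (21 + 361 + 247) + 641 = 629 + 641 = 1270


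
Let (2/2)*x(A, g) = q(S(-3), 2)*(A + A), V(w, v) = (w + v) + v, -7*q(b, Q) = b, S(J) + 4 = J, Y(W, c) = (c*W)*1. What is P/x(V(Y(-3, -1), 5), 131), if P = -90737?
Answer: -90737/26 ≈ -3489.9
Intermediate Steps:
Y(W, c) = W*c (Y(W, c) = (W*c)*1 = W*c)
S(J) = -4 + J
q(b, Q) = -b/7
V(w, v) = w + 2*v (V(w, v) = (v + w) + v = w + 2*v)
x(A, g) = 2*A (x(A, g) = (-(-4 - 3)/7)*(A + A) = (-1/7*(-7))*(2*A) = 1*(2*A) = 2*A)
P/x(V(Y(-3, -1), 5), 131) = -90737*1/(2*(-3*(-1) + 2*5)) = -90737*1/(2*(3 + 10)) = -90737/(2*13) = -90737/26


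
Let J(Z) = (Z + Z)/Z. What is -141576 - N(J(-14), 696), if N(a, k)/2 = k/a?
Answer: -142272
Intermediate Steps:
J(Z) = 2 (J(Z) = (2*Z)/Z = 2)
N(a, k) = 2*k/a (N(a, k) = 2*(k/a) = 2*k/a)
-141576 - N(J(-14), 696) = -141576 - 2*696/2 = -141576 - 1*696 = -141576 - 696 = -142272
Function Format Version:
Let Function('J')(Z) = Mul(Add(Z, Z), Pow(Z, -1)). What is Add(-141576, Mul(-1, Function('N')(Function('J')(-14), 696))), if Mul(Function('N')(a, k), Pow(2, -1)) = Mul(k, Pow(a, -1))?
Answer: -142272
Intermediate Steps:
Function('J')(Z) = 2 (Function('J')(Z) = Mul(Mul(2, Z), Pow(Z, -1)) = 2)
Function('N')(a, k) = Mul(2, k, Pow(a, -1)) (Function('N')(a, k) = Mul(2, Mul(k, Pow(a, -1))) = Mul(2, k, Pow(a, -1)))
Add(-141576, Mul(-1, Function('N')(Function('J')(-14), 696))) = Add(-141576, Mul(-1, Mul(2, 696, Pow(2, -1)))) = Add(-141576, Mul(-1, Mul(2, 696, Rational(1, 2)))) = Add(-141576, Mul(-1, 696)) = Add(-141576, -696) = -142272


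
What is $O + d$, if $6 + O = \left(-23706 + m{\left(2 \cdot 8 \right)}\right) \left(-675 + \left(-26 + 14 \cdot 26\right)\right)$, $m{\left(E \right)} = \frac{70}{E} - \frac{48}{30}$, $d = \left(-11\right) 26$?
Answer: $\frac{319507793}{40} \approx 7.9877 \cdot 10^{6}$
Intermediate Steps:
$d = -286$
$m{\left(E \right)} = - \frac{8}{5} + \frac{70}{E}$ ($m{\left(E \right)} = \frac{70}{E} - \frac{8}{5} = - \frac{8}{5} + \frac{70}{E}$)
$O = \frac{319519233}{40}$ ($O = -6 + \left(-23706 - \left(\frac{8}{5} - \frac{70}{2 \cdot 8}\right)\right) \left(-675 + \left(-26 + 14 \cdot 26\right)\right) = -6 + \left(-23706 - \left(\frac{8}{5} - \frac{70}{16}\right)\right) \left(-675 + \left(-26 + 364\right)\right) = -6 + \left(-23706 + \left(- \frac{8}{5} + 70 \cdot \frac{1}{16}\right)\right) \left(-675 + 338\right) = -6 + \left(-23706 + \left(- \frac{8}{5} + \frac{35}{8}\right)\right) \left(-337\right) = -6 + \left(-23706 + \frac{111}{40}\right) \left(-337\right) = -6 - - \frac{319519473}{40} = -6 + \frac{319519473}{40} = \frac{319519233}{40} \approx 7.988 \cdot 10^{6}$)
$O + d = \frac{319519233}{40} - 286 = \frac{319507793}{40}$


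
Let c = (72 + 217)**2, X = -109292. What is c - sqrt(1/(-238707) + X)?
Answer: 83521 - I*sqrt(76883591766415)/26523 ≈ 83521.0 - 330.59*I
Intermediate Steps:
c = 83521 (c = 289**2 = 83521)
c - sqrt(1/(-238707) + X) = 83521 - sqrt(1/(-238707) - 109292) = 83521 - sqrt(-1/238707 - 109292) = 83521 - sqrt(-26088765445/238707) = 83521 - I*sqrt(76883591766415)/26523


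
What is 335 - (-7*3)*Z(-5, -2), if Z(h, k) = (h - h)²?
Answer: 335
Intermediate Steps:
Z(h, k) = 0 (Z(h, k) = 0² = 0)
335 - (-7*3)*Z(-5, -2) = 335 - (-7*3)*0 = 335 - (-21)*0 = 335 - 1*0 = 335 + 0 = 335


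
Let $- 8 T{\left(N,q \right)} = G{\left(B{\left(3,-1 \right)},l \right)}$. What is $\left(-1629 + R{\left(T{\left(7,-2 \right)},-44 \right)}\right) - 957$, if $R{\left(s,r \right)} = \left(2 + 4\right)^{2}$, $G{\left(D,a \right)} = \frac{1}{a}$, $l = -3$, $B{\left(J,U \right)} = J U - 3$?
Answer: $-2550$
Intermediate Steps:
$B{\left(J,U \right)} = -3 + J U$
$T{\left(N,q \right)} = \frac{1}{24}$ ($T{\left(N,q \right)} = - \frac{1}{8 \left(-3\right)} = \left(- \frac{1}{8}\right) \left(- \frac{1}{3}\right) = \frac{1}{24}$)
$R{\left(s,r \right)} = 36$ ($R{\left(s,r \right)} = 6^{2} = 36$)
$\left(-1629 + R{\left(T{\left(7,-2 \right)},-44 \right)}\right) - 957 = \left(-1629 + 36\right) - 957 = -1593 - 957 = -2550$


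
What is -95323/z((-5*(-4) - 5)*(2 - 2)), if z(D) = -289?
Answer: 95323/289 ≈ 329.84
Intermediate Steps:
-95323/z((-5*(-4) - 5)*(2 - 2)) = -95323/(-289) = -95323*(-1/289) = 95323/289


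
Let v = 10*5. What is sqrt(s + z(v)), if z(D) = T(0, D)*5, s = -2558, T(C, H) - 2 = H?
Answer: I*sqrt(2298) ≈ 47.937*I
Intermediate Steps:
T(C, H) = 2 + H
v = 50
z(D) = 10 + 5*D (z(D) = (2 + D)*5 = 10 + 5*D)
sqrt(s + z(v)) = sqrt(-2558 + (10 + 5*50)) = sqrt(-2558 + (10 + 250)) = sqrt(-2558 + 260) = sqrt(-2298) = I*sqrt(2298)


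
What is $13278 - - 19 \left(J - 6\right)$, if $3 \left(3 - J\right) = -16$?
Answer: $\frac{39967}{3} \approx 13322.0$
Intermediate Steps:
$J = \frac{25}{3}$ ($J = 3 - - \frac{16}{3} = 3 + \frac{16}{3} = \frac{25}{3} \approx 8.3333$)
$13278 - - 19 \left(J - 6\right) = 13278 - - 19 \left(\frac{25}{3} - 6\right) = 13278 - \left(-19\right) \frac{7}{3} = 13278 - - \frac{133}{3} = 13278 + \frac{133}{3} = \frac{39967}{3}$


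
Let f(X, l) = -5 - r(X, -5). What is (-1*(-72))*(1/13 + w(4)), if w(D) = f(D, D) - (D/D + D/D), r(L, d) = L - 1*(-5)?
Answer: -14904/13 ≈ -1146.5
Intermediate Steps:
r(L, d) = 5 + L (r(L, d) = L + 5 = 5 + L)
f(X, l) = -10 - X (f(X, l) = -5 - (5 + X) = -5 + (-5 - X) = -10 - X)
w(D) = -12 - D (w(D) = (-10 - D) - (D/D + D/D) = (-10 - D) - (1 + 1) = (-10 - D) - 1*2 = (-10 - D) - 2 = -12 - D)
(-1*(-72))*(1/13 + w(4)) = (-1*(-72))*(1/13 + (-12 - 1*4)) = 72*(1/13 + (-12 - 4)) = 72*(1/13 - 16) = 72*(-207/13) = -14904/13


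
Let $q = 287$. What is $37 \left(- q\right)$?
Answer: $-10619$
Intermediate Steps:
$37 \left(- q\right) = 37 \left(\left(-1\right) 287\right) = 37 \left(-287\right) = -10619$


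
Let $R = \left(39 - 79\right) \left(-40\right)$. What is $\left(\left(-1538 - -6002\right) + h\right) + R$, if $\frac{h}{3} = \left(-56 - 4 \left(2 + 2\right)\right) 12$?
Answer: $3472$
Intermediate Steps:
$R = 1600$ ($R = \left(-40\right) \left(-40\right) = 1600$)
$h = -2592$ ($h = 3 \left(-56 - 4 \left(2 + 2\right)\right) 12 = 3 \left(-56 - 16\right) 12 = 3 \left(\left(-72\right) 12\right) = 3 \left(-864\right) = -2592$)
$\left(\left(-1538 - -6002\right) + h\right) + R = \left(\left(-1538 - -6002\right) - 2592\right) + 1600 = \left(\left(-1538 + 6002\right) - 2592\right) + 1600 = \left(4464 - 2592\right) + 1600 = 1872 + 1600 = 3472$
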